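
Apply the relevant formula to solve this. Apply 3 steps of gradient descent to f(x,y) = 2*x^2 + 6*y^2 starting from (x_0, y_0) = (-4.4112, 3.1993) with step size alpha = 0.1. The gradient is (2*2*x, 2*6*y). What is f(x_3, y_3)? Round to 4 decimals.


Gradient descent on f(x,y) = 2*x^2 + 6*y^2.
Starting point: (-4.4112, 3.1993), alpha = 0.1
Step 1: grad_x = 2*2*-4.4112 = -17.6448, grad_y = 2*6*3.1993 = 38.3916
  x_1 = -4.4112 - 0.1*-17.6448 = -2.6467
  y_1 = 3.1993 - 0.1*38.3916 = -0.6399
Step 2: grad_x = 2*2*-2.6467 = -10.5869, grad_y = 2*6*-0.6399 = -7.6783
  x_2 = -2.6467 - 0.1*-10.5869 = -1.588
  y_2 = -0.6399 - 0.1*-7.6783 = 0.128
Step 3: grad_x = 2*2*-1.588 = -6.3521, grad_y = 2*6*0.128 = 1.5357
  x_3 = -1.588 - 0.1*-6.3521 = -0.9528
  y_3 = 0.128 - 0.1*1.5357 = -0.0256
f(-0.9528, -0.0256) = 2*(-0.9528)^2 + 6*(-0.0256)^2 = 1.8197


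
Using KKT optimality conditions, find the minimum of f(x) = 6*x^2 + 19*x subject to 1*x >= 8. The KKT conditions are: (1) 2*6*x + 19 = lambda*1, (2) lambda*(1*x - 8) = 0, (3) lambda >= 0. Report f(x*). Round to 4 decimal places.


Step 1: Try lambda = 0 (constraint inactive).
x_unc = -19/(2*6) = -1.5833
Check: 1*-1.5833 = -1.5833 < 8 -- violated!
Step 2: Constraint must be active: 1*x = 8
x* = 8/1 = 8.0
lambda = (2*6*8.0 + 19)/1 = 115.0
Step 3: Compute optimal value.
f(x*) = 6*8.0^2 + 19*8.0 = 536.0


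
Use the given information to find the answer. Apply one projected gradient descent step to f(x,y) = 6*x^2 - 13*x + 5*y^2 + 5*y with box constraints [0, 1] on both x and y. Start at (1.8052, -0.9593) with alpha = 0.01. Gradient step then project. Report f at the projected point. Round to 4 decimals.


Step 1: Compute gradient at (1.8052, -0.9593).
grad_x = 2*6*1.8052 - 13 = 8.6624
grad_y = 2*5*-0.9593 + 5 = -4.593
Step 2: Gradient step.
x_raw = 1.8052 - 0.01*8.6624 = 1.7186
y_raw = -0.9593 - 0.01*-4.593 = -0.9134
Step 3: Project onto [0, 1].
x_proj = clip(1.7186) = 1.0
y_proj = clip(-0.9134) = 0.0
Step 4: Evaluate f.
f(1.0, 0.0) = -7.0


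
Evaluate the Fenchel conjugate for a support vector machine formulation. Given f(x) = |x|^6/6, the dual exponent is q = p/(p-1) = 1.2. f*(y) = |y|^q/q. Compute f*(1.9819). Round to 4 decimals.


The conjugate exponent q satisfies 1/p + 1/q = 1.
p = 6, so q = 6/(6 - 1) = 1.2
|y|^q = 1.9819^1.2 = 2.2725
f*(1.9819) = 2.2725 / 1.2 = 1.8937


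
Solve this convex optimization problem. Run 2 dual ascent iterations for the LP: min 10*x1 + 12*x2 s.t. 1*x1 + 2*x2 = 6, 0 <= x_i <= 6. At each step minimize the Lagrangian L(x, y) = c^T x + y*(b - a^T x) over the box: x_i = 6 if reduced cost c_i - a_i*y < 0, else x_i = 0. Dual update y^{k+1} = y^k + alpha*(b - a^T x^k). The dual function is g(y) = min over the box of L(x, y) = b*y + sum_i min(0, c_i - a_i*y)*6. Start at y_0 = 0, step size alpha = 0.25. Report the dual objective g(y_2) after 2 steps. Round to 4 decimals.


Dual ascent for LP: min 10*x1 + 12*x2, 1*x1 + 2*x2 = 6, 0 <= x_i <= 6
Step 1: y^k = 0.0, reduced costs: (10.0, 12.0)
  x^k = (0.0, 0.0), subgradient = b - a^T x = 6.0
  y^{k+1} = 0.0 + 0.25*6.0 = 1.5
Step 2: y^k = 1.5, reduced costs: (8.5, 9.0)
  x^k = (0.0, 0.0), subgradient = b - a^T x = 6.0
  y^{k+1} = 1.5 + 0.25*6.0 = 3.0
Dual objective at y_2 = 3.0: reduced costs (7.0, 6.0), box minimizer x = (0.0, 0.0)
g(y_2) = b*y + (c1 - a1*y)*x1 + (c2 - a2*y)*x2 = 6*3.0 + 7.0*0.0 + 6.0*0.0 = 18.0 + 0.0 + 0.0 = 18.0


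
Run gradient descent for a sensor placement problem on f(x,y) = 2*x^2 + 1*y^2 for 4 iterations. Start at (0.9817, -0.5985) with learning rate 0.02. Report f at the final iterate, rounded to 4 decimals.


Gradient descent on f(x,y) = 2*x^2 + 1*y^2.
Starting point: (0.9817, -0.5985), alpha = 0.02
Step 1: grad_x = 2*2*0.9817 = 3.9268, grad_y = 2*1*-0.5985 = -1.197
  x_1 = 0.9817 - 0.02*3.9268 = 0.9032
  y_1 = -0.5985 - 0.02*-1.197 = -0.5746
Step 2: grad_x = 2*2*0.9032 = 3.6127, grad_y = 2*1*-0.5746 = -1.1491
  x_2 = 0.9032 - 0.02*3.6127 = 0.8309
  y_2 = -0.5746 - 0.02*-1.1491 = -0.5516
Step 3: grad_x = 2*2*0.8309 = 3.3236, grad_y = 2*1*-0.5516 = -1.1032
  x_3 = 0.8309 - 0.02*3.3236 = 0.7644
  y_3 = -0.5516 - 0.02*-1.1032 = -0.5295
Step 4: grad_x = 2*2*0.7644 = 3.0578, grad_y = 2*1*-0.5295 = -1.059
  x_4 = 0.7644 - 0.02*3.0578 = 0.7033
  y_4 = -0.5295 - 0.02*-1.059 = -0.5083
f(0.7033, -0.5083) = 2*0.7033^2 + 1*(-0.5083)^2 = 1.2476


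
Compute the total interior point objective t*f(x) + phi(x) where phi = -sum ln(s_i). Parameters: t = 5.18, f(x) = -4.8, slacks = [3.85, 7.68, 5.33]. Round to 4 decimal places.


Step 1: Compute log-barrier.
ln values: [1.3481, 2.0386, 1.6734]
phi = -(1.3481 + 2.0386 + 1.6734) = -5.06
Step 2: Compute augmented objective.
t*f(x) = 5.18*-4.8 = -24.864
Total = -24.864 - 5.06 = -29.924


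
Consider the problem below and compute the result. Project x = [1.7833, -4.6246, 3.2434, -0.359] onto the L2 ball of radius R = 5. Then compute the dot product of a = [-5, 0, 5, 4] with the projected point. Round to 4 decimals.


Step 1: Compute ||x|| (intermediates to 6 decimals).
||x|| = sqrt(1.7833^2 + (-4.6246)^2 + 3.2434^2 + (-0.359)^2) = 5.934274
Step 2: Project.
Since ||x|| > R, scale = R/||x|| = 5/5.934274 = 0.842563, proj(x) = scale * x
proj(x) = [1.502543, -3.896517, 2.732769, -0.30248]
Step 3: Dot product.
a^T * proj(x) = -5*1.502543 + 0*(-3.896517) + 5*2.732769 + 4*(-0.30248) = 4.9412


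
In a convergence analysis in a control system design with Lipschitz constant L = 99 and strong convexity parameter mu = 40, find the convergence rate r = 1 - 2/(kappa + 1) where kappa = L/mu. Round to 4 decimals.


Step 1: Compute the condition number.
kappa = L/mu = 99/40 = 2.475
Step 2: Compute the convergence rate.
r = 1 - 2/(kappa + 1) = 1 - 2*mu/(L + mu) = (L - mu)/(L + mu) = 59/139 = 0.4245


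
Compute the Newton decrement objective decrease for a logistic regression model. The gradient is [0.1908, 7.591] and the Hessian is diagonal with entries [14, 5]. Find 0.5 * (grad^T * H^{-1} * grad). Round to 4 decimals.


Step 1: H is diagonal, so H^(-1) * g = [0.0136, 1.5182].
Step 2: g^T H^(-1) g = sum_i g_i^2 / H_ii
  = (0.1908)^2/14 + (7.591)^2/5
  = 0.0026 + 11.5247 = 11.5273
Step 3: Objective decrease = 0.5 * g^T H^(-1) g = 5.7636


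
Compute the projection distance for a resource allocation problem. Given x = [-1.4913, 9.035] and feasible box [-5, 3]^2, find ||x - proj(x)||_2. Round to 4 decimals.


Project each component onto [-5, 3].
clip(-1.4913) = -1.4913, clip(9.035) = 3.0
Projection = [-1.4913, 3.0]
Squared diffs: [0.0, 36.4212]
Distance = sqrt(36.4212) = 6.035


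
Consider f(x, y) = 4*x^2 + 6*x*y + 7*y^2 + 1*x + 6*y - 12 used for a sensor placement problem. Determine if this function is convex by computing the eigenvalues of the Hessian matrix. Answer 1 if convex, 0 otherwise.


The Hessian of f(x,y) = 4*x^2 + 6*x*y + 7*y^2 + 1*x + 6*y - 12 is:
H = [[8, 6], [6, 14]]
Trace = 8 + 14 = 22
Determinant = 8*14 - (6)^2 = 76
Discriminant = (22)^2 - 4*76 = 180.0
Eigenvalues: lambda_1 = 4.2918, lambda_2 = 17.7082
The function is convex.

1


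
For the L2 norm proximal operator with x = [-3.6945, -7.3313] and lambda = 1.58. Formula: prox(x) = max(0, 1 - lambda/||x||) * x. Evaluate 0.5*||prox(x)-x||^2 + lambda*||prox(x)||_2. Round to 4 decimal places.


Step 1: Compute ||x||.
||x|| = 8.2096
Step 2: Compute scaling factor.
scale = max(0, 1 - 1.58/8.2096) = 0.8075
Step 3: prox(x) = [-2.9835, -5.9203]
||prox(x)|| = 6.6296
Step 4: Proximal objective.
0.5*||prox-x||^2 = 1.2482
lambda*||prox|| = 10.4748
Total = 11.7229


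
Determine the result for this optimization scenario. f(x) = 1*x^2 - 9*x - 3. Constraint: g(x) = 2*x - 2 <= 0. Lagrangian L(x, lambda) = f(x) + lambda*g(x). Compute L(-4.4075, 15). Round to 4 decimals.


Step 1: Evaluate f(x).
f(-4.4075) = 1*(-4.4075)^2 - 9*(-4.4075) - 3 = 56.0936
Step 2: Evaluate g(x).
g(-4.4075) = 2*-4.4075 - 2 = -10.815
Step 3: Compute Lagrangian.
L = 56.0936 + 15*-10.815 = -106.1314


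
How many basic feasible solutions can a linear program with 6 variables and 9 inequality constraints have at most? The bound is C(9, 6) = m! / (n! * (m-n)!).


Each vertex corresponds to some choice of n active constraints out of m, so the number of vertices is at most C(m, n) = m! / (n!(m-n)!).
m = 9, n = 6
Numerator: 9 * 8 * 7 * 6 * 5 * 4
Denominator: 6! = 720
C(9, 6) = 84


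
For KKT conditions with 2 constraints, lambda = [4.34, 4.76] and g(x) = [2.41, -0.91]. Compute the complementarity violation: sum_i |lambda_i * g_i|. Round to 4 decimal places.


KKT complementary slackness check:
lambda_1 * g_1 = 4.34 * 2.41 = 10.4594
lambda_2 * g_2 = 4.76 * -0.91 = -4.3316
Total violation = 10.4594 + 4.3316 = 14.791


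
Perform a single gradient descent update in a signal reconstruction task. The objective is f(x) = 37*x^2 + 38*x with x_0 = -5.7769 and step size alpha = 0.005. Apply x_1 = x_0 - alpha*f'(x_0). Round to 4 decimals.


We compute the gradient at x_0 and apply the update.
f'(x) = 74*x + 38
f'(-5.7769) = 74*-5.7769 + 38 = -389.4906
x_1 = -5.7769 - 0.005*-389.4906 = -3.8294


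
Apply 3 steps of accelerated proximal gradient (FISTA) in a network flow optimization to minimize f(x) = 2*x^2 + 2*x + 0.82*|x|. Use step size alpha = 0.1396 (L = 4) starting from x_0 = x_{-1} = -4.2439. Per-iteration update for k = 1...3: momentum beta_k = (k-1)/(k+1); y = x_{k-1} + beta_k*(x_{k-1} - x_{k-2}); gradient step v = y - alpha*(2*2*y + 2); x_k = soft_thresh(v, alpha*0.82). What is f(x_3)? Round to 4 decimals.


FISTA on f(x) = 2*x^2 + 2*x + 0.82*|x|
L = 4, alpha = 0.1396
Iteration 1: beta = 0.0, y = -4.2439 + 0.0*(-4.2439 + 4.2439) = -4.2439
  grad(y) = -14.9756, v = y - alpha*grad = -2.1533
  prox(v) = soft_thresh(-2.1533, 0.1145) = -2.0388
Iteration 2: beta = 0.3333, y = -2.0388 + 0.3333*(-2.0388 + 4.2439) = -1.3038
  grad(y) = -3.2152, v = y - alpha*grad = -0.855
  prox(v) = soft_thresh(-0.855, 0.1145) = -0.7405
Iteration 3: beta = 0.5, y = -0.7405 + 0.5*(-0.7405 + 2.0388) = -0.0913
  grad(y) = 1.6347, v = y - alpha*grad = -0.3195
  prox(v) = soft_thresh(-0.3195, 0.1145) = -0.2051
f(x_3) = 2*(-0.2051)^2 + 2*(-0.2051) + 0.82*|-0.2051| = -0.1579


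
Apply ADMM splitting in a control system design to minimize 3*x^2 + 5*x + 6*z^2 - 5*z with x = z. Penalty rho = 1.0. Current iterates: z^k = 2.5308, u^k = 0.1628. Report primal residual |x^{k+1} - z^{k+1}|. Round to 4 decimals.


ADMM iteration with rho = 1.0, z^k = 2.5308, u^k = 0.1628
Step 1: x-update.
Minimize 3*x^2 + 5*x + (1.0/2)*(x - 2.5308 + 0.1628)^2
FOC: (2*3 + 1.0)*x = -5 + 1.0*(2.5308 - 0.1628)
x^{k+1} = -0.376
Step 2: z-update.
Minimize 6*z^2 - 5*z + (1.0/2)*(-0.376 - z + 0.1628)^2
FOC: (2*6 + 1.0)*z = 5 + 1.0*(-0.376 + 0.1628)
z^{k+1} = 0.3682
Step 3: u-update.
u^{k+1} = 0.1628 - 0.376 - 0.3682 = -0.5814
Step 4: Primal residual = |-0.376 - 0.3682| = 0.7442


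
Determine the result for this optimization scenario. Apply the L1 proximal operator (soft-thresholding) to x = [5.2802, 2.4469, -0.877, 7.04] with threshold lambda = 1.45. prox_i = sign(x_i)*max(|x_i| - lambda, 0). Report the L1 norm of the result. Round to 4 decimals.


Soft-thresholding with lambda = 1.45:
prox(5.2802) = sign(5.2802)*max(|5.2802| - 1.45, 0) = 3.8302
prox(2.4469) = sign(2.4469)*max(|2.4469| - 1.45, 0) = 0.9969
prox(-0.877) = sign(-0.877)*max(|-0.877| - 1.45, 0) = 0.0
prox(7.04) = sign(7.04)*max(|7.04| - 1.45, 0) = 5.59
prox(x) = [3.8302, 0.9969, 0.0, 5.59]
||prox(x)||_1 = 3.8302 + 0.9969 + 0.0 + 5.59 = 10.4171


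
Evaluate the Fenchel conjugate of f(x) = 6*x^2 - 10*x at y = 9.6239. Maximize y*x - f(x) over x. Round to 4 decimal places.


f*(y) = sup_x {y*x - a*x^2 - b*x} = sup_x {(y-b)*x - a*x^2}
FOC: (y - b) - 2a*x = 0 => x* = (y - b)/(2a)
x* = (9.6239 + 10)/(2*6) = 1.6353
f*(9.6239) = (y-b)^2/(4a) = (9.6239 + 10)^2/(4*6)
= 385.0975/24 = 16.0457


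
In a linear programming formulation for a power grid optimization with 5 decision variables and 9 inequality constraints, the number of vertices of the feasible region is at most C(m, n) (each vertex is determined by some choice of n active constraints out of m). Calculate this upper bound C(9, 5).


Each vertex corresponds to some choice of n active constraints out of m, so the number of vertices is at most C(m, n) = m! / (n!(m-n)!).
m = 9, n = 5
Numerator: 9 * 8 * 7 * 6 * 5
Denominator: 5! = 120
C(9, 5) = 126


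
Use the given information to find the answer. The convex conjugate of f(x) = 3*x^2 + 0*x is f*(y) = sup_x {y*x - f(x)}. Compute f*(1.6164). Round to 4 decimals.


f*(y) = sup_x {y*x - a*x^2 - b*x} = sup_x {(y-b)*x - a*x^2}
FOC: (y - b) - 2a*x = 0 => x* = (y - b)/(2a)
x* = (1.6164 - 0)/(2*3) = 0.2694
f*(1.6164) = (y-b)^2/(4a) = (1.6164 - 0)^2/(4*3)
= 2.6127/12 = 0.2177


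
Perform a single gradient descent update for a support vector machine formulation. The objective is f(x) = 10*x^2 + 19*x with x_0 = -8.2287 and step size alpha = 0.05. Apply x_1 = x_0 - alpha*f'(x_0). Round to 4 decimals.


We compute the gradient at x_0 and apply the update.
f'(x) = 20*x + 19
f'(-8.2287) = 20*-8.2287 + 19 = -145.574
x_1 = -8.2287 - 0.05*-145.574 = -0.95


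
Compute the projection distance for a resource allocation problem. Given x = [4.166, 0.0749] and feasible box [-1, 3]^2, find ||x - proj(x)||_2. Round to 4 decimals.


Project each component onto [-1, 3].
clip(4.166) = 3.0, clip(0.0749) = 0.0749
Projection = [3.0, 0.0749]
Squared diffs: [1.3596, 0.0]
Distance = sqrt(1.3596) = 1.166


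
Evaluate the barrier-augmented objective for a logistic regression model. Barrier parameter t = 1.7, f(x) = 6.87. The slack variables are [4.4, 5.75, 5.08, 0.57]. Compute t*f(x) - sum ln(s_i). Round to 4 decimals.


Step 1: Compute log-barrier.
ln values: [1.4816, 1.7492, 1.6253, -0.5621]
phi = -(1.4816 + 1.7492 + 1.6253 - 0.5621) = -4.294
Step 2: Compute augmented objective.
t*f(x) = 1.7*6.87 = 11.679
Total = 11.679 - 4.294 = 7.385


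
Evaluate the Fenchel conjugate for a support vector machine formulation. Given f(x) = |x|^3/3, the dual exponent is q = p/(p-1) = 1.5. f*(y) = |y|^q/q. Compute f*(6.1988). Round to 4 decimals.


The conjugate exponent q satisfies 1/p + 1/q = 1.
p = 3, so q = 3/(3 - 1) = 1.5
|y|^q = 6.1988^1.5 = 15.4334
f*(6.1988) = 15.4334 / 1.5 = 10.2889


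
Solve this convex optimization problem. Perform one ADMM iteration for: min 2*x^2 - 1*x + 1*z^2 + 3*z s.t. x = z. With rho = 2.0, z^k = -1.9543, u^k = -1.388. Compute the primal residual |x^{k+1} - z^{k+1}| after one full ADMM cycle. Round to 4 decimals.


ADMM iteration with rho = 2.0, z^k = -1.9543, u^k = -1.388
Step 1: x-update.
Minimize 2*x^2 - 1*x + (2.0/2)*(x + 1.9543 - 1.388)^2
FOC: (2*2 + 2.0)*x = 1 + 2.0*(-1.9543 + 1.388)
x^{k+1} = -0.0221
Step 2: z-update.
Minimize 1*z^2 + 3*z + (2.0/2)*(-0.0221 - z - 1.388)^2
FOC: (2*1 + 2.0)*z = -3 + 2.0*(-0.0221 - 1.388)
z^{k+1} = -1.4551
Step 3: u-update.
u^{k+1} = -1.388 - 0.0221 + 1.4551 = 0.045
Step 4: Primal residual = |-0.0221 + 1.4551| = 1.433


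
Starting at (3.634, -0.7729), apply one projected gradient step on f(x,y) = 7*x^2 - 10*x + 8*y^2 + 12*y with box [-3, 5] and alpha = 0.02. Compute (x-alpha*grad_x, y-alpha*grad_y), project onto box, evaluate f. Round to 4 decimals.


Step 1: Compute gradient at (3.634, -0.7729).
grad_x = 2*7*3.634 - 10 = 40.876
grad_y = 2*8*-0.7729 + 12 = -0.3664
Step 2: Gradient step.
x_raw = 3.634 - 0.02*40.876 = 2.8165
y_raw = -0.7729 - 0.02*-0.3664 = -0.7656
Step 3: Project onto [-3, 5].
x_proj = clip(2.8165) = 2.8165
y_proj = clip(-0.7656) = -0.7656
Step 4: Evaluate f.
f(2.8165, -0.7656) = 22.8651


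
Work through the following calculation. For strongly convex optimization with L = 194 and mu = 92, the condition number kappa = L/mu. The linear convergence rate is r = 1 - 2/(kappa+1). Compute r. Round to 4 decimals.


Step 1: Compute the condition number.
kappa = L/mu = 194/92 = 2.1087
Step 2: Compute the convergence rate.
r = 1 - 2/(kappa + 1) = 1 - 2*mu/(L + mu) = (L - mu)/(L + mu) = 102/286 = 0.3566


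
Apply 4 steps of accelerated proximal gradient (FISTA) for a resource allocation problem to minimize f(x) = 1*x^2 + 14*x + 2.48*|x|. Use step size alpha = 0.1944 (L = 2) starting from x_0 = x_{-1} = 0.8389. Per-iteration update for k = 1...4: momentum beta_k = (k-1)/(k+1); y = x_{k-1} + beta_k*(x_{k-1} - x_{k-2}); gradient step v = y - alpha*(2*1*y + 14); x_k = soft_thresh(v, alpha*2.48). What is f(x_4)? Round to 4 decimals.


FISTA on f(x) = 1*x^2 + 14*x + 2.48*|x|
L = 2, alpha = 0.1944
Iteration 1: beta = 0.0, y = 0.8389 + 0.0*(0.8389 - 0.8389) = 0.8389
  grad(y) = 15.6778, v = y - alpha*grad = -2.2089
  prox(v) = soft_thresh(-2.2089, 0.4821) = -1.7268
Iteration 2: beta = 0.3333, y = -1.7268 + 0.3333*(-1.7268 - 0.8389) = -2.582
  grad(y) = 8.8361, v = y - alpha*grad = -4.2997
  prox(v) = soft_thresh(-4.2997, 0.4821) = -3.8176
Iteration 3: beta = 0.5, y = -3.8176 + 0.5*(-3.8176 + 1.7268) = -4.863
  grad(y) = 4.274, v = y - alpha*grad = -5.6939
  prox(v) = soft_thresh(-5.6939, 0.4821) = -5.2118
Iteration 4: beta = 0.6, y = -5.2118 + 0.6*(-5.2118 + 3.8176) = -6.0483
  grad(y) = 1.9035, v = y - alpha*grad = -6.4183
  prox(v) = soft_thresh(-6.4183, 0.4821) = -5.9362
f(x_4) = 1*(-5.9362)^2 + 14*(-5.9362) + 2.48*|-5.9362| = -33.1466


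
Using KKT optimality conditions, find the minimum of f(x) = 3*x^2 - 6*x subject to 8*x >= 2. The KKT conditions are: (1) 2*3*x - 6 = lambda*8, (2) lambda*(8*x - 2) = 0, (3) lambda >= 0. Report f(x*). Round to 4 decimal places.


Step 1: Try lambda = 0 (constraint inactive).
Stationarity: 2*3*x - 6 = 0
x* = 6/(2*3) = 1.0
Check constraint: 8*1.0 = 8.0 >= 2 -- satisfied.
Step 2: Compute optimal value.
f(x*) = 3*1.0^2 - 6*1.0 = -3.0


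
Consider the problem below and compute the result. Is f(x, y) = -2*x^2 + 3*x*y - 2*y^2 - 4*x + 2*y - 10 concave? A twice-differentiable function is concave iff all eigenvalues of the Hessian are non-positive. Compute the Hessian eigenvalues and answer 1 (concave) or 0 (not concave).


The Hessian of f(x,y) = -2*x^2 + 3*x*y - 2*y^2 - 4*x + 2*y - 10 is:
H = [[-4, 3], [3, -4]]
Trace = -4 - 4 = -8
Determinant = -4*-4 - (3)^2 = 7
Discriminant = (-8)^2 - 4*7 = 36.0
Eigenvalues: lambda_1 = -7.0, lambda_2 = -1.0
The function is concave.

1


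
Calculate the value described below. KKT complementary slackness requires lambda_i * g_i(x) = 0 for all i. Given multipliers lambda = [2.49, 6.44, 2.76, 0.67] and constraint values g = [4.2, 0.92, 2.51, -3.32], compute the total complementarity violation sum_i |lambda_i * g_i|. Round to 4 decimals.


KKT complementary slackness check:
lambda_1 * g_1 = 2.49 * 4.2 = 10.458
lambda_2 * g_2 = 6.44 * 0.92 = 5.9248
lambda_3 * g_3 = 2.76 * 2.51 = 6.9276
lambda_4 * g_4 = 0.67 * -3.32 = -2.2244
Total violation = 10.458 + 5.9248 + 6.9276 + 2.2244 = 25.5348


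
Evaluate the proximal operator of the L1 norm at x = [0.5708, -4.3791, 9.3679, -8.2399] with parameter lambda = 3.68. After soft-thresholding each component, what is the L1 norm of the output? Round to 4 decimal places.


Soft-thresholding with lambda = 3.68:
prox(0.5708) = sign(0.5708)*max(|0.5708| - 3.68, 0) = 0.0
prox(-4.3791) = sign(-4.3791)*max(|-4.3791| - 3.68, 0) = -0.6991
prox(9.3679) = sign(9.3679)*max(|9.3679| - 3.68, 0) = 5.6879
prox(-8.2399) = sign(-8.2399)*max(|-8.2399| - 3.68, 0) = -4.5599
prox(x) = [0.0, -0.6991, 5.6879, -4.5599]
||prox(x)||_1 = 0.0 + 0.6991 + 5.6879 + 4.5599 = 10.9469


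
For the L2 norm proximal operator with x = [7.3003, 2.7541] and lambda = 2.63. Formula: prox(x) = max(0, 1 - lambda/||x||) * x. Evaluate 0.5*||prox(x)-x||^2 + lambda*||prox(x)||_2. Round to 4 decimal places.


Step 1: Compute ||x||.
||x|| = 7.8025
Step 2: Compute scaling factor.
scale = max(0, 1 - 2.63/7.8025) = 0.6629
Step 3: prox(x) = [4.8396, 1.8258]
||prox(x)|| = 5.1725
Step 4: Proximal objective.
0.5*||prox-x||^2 = 3.4585
lambda*||prox|| = 13.6037
Total = 17.0622


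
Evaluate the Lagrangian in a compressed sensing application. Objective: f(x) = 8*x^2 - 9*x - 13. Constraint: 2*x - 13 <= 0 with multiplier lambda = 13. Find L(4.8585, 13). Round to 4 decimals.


Step 1: Evaluate f(x).
f(4.8585) = 8*4.8585^2 - 9*4.8585 - 13 = 132.1137
Step 2: Evaluate g(x).
g(4.8585) = 2*4.8585 - 13 = -3.283
Step 3: Compute Lagrangian.
L = 132.1137 + 13*-3.283 = 89.4347


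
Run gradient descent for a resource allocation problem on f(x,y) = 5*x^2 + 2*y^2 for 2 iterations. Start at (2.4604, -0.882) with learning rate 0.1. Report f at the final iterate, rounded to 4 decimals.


Gradient descent on f(x,y) = 5*x^2 + 2*y^2.
Starting point: (2.4604, -0.882), alpha = 0.1
Step 1: grad_x = 2*5*2.4604 = 24.604, grad_y = 2*2*-0.882 = -3.528
  x_1 = 2.4604 - 0.1*24.604 = 0.0
  y_1 = -0.882 - 0.1*-3.528 = -0.5292
Step 2: grad_x = 2*5*0.0 = 0.0, grad_y = 2*2*-0.5292 = -2.1168
  x_2 = 0.0 - 0.1*0.0 = 0.0
  y_2 = -0.5292 - 0.1*-2.1168 = -0.3175
f(0.0, -0.3175) = 5*0.0^2 + 2*(-0.3175)^2 = 0.2016


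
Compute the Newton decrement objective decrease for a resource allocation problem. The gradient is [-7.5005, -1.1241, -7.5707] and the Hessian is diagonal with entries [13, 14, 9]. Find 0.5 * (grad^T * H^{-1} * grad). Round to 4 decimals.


Step 1: H is diagonal, so H^(-1) * g = [-0.577, -0.0803, -0.8412].
Step 2: g^T H^(-1) g = sum_i g_i^2 / H_ii
  = (-7.5005)^2/13 + (-1.1241)^2/14 + (-7.5707)^2/9
  = 4.3275 + 0.0903 + 6.3684 = 10.7861
Step 3: Objective decrease = 0.5 * g^T H^(-1) g = 5.3931


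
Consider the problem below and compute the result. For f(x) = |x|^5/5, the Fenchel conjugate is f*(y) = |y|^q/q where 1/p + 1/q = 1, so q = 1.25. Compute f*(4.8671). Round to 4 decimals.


The conjugate exponent q satisfies 1/p + 1/q = 1.
p = 5, so q = 5/(5 - 1) = 1.25
|y|^q = 4.8671^1.25 = 7.2292
f*(4.8671) = 7.2292 / 1.25 = 5.7833


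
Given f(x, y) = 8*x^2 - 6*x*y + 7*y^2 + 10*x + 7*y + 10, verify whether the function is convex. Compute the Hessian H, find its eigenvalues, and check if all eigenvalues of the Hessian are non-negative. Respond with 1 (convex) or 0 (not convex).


The Hessian of f(x,y) = 8*x^2 - 6*x*y + 7*y^2 + 10*x + 7*y + 10 is:
H = [[16, -6], [-6, 14]]
Trace = 16 + 14 = 30
Determinant = 16*14 - (-6)^2 = 188
Discriminant = (30)^2 - 4*188 = 148.0
Eigenvalues: lambda_1 = 8.9172, lambda_2 = 21.0828
The function is convex.

1


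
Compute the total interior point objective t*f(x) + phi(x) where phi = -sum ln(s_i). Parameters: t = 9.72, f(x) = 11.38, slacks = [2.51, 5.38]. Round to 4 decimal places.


Step 1: Compute log-barrier.
ln values: [0.9203, 1.6827]
phi = -(0.9203 + 1.6827) = -2.603
Step 2: Compute augmented objective.
t*f(x) = 9.72*11.38 = 110.6136
Total = 110.6136 - 2.603 = 108.0106


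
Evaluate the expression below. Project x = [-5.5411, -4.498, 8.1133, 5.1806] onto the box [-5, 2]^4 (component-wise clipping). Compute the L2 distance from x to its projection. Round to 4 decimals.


Project each component onto [-5, 2].
clip(-5.5411) = -5.0, clip(-4.498) = -4.498, clip(8.1133) = 2.0, clip(5.1806) = 2.0
Projection = [-5.0, -4.498, 2.0, 2.0]
Squared diffs: [0.2928, 0.0, 37.3724, 10.1162]
Distance = sqrt(47.7814) = 6.9124


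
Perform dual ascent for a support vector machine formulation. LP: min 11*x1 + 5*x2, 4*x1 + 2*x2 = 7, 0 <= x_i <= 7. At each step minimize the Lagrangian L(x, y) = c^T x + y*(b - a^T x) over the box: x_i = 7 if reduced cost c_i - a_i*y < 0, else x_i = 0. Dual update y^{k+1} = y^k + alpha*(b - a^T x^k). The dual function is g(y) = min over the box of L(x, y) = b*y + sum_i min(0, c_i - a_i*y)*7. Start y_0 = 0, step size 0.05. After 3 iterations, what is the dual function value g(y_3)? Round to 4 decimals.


Dual ascent for LP: min 11*x1 + 5*x2, 4*x1 + 2*x2 = 7, 0 <= x_i <= 7
Step 1: y^k = 0.0, reduced costs: (11.0, 5.0)
  x^k = (0.0, 0.0), subgradient = b - a^T x = 7.0
  y^{k+1} = 0.0 + 0.05*7.0 = 0.35
Step 2: y^k = 0.35, reduced costs: (9.6, 4.3)
  x^k = (0.0, 0.0), subgradient = b - a^T x = 7.0
  y^{k+1} = 0.35 + 0.05*7.0 = 0.7
Step 3: y^k = 0.7, reduced costs: (8.2, 3.6)
  x^k = (0.0, 0.0), subgradient = b - a^T x = 7.0
  y^{k+1} = 0.7 + 0.05*7.0 = 1.05
Dual objective at y_3 = 1.05: reduced costs (6.8, 2.9), box minimizer x = (0.0, 0.0)
g(y_3) = b*y + (c1 - a1*y)*x1 + (c2 - a2*y)*x2 = 7*1.05 + 6.8*0.0 + 2.9*0.0 = 7.35 + 0.0 + 0.0 = 7.35


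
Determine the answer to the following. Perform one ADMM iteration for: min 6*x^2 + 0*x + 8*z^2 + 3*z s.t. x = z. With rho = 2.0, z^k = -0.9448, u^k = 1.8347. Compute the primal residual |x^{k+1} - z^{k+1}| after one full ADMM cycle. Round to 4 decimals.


ADMM iteration with rho = 2.0, z^k = -0.9448, u^k = 1.8347
Step 1: x-update.
Minimize 6*x^2 + 0*x + (2.0/2)*(x + 0.9448 + 1.8347)^2
FOC: (2*6 + 2.0)*x = 0 + 2.0*(-0.9448 - 1.8347)
x^{k+1} = -0.3971
Step 2: z-update.
Minimize 8*z^2 + 3*z + (2.0/2)*(-0.3971 - z + 1.8347)^2
FOC: (2*8 + 2.0)*z = -3 + 2.0*(-0.3971 + 1.8347)
z^{k+1} = -0.0069
Step 3: u-update.
u^{k+1} = 1.8347 - 0.3971 + 0.0069 = 1.4446
Step 4: Primal residual = |-0.3971 + 0.0069| = 0.3901


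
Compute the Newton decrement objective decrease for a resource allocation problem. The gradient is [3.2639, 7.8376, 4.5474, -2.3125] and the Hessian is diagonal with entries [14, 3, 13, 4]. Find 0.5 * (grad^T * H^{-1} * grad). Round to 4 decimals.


Step 1: H is diagonal, so H^(-1) * g = [0.2331, 2.6125, 0.3498, -0.5781].
Step 2: g^T H^(-1) g = sum_i g_i^2 / H_ii
  = (3.2639)^2/14 + (7.8376)^2/3 + (4.5474)^2/13 + (-2.3125)^2/4
  = 0.7609 + 20.476 + 1.5907 + 1.3369 = 24.1645
Step 3: Objective decrease = 0.5 * g^T H^(-1) g = 12.0823


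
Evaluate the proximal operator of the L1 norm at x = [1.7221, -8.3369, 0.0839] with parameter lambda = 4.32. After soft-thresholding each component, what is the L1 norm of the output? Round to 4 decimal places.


Soft-thresholding with lambda = 4.32:
prox(1.7221) = sign(1.7221)*max(|1.7221| - 4.32, 0) = 0.0
prox(-8.3369) = sign(-8.3369)*max(|-8.3369| - 4.32, 0) = -4.0169
prox(0.0839) = sign(0.0839)*max(|0.0839| - 4.32, 0) = 0.0
prox(x) = [0.0, -4.0169, 0.0]
||prox(x)||_1 = 0.0 + 4.0169 + 0.0 = 4.0169


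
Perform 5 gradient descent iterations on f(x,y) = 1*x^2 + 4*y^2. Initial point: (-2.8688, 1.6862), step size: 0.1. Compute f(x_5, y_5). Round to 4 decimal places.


Gradient descent on f(x,y) = 1*x^2 + 4*y^2.
Starting point: (-2.8688, 1.6862), alpha = 0.1
Step 1: grad_x = 2*1*-2.8688 = -5.7376, grad_y = 2*4*1.6862 = 13.4896
  x_1 = -2.8688 - 0.1*-5.7376 = -2.295
  y_1 = 1.6862 - 0.1*13.4896 = 0.3372
Step 2: grad_x = 2*1*-2.295 = -4.5901, grad_y = 2*4*0.3372 = 2.6979
  x_2 = -2.295 - 0.1*-4.5901 = -1.836
  y_2 = 0.3372 - 0.1*2.6979 = 0.0674
Step 3: grad_x = 2*1*-1.836 = -3.6721, grad_y = 2*4*0.0674 = 0.5396
  x_3 = -1.836 - 0.1*-3.6721 = -1.4688
  y_3 = 0.0674 - 0.1*0.5396 = 0.0135
Step 4: grad_x = 2*1*-1.4688 = -2.9377, grad_y = 2*4*0.0135 = 0.1079
  x_4 = -1.4688 - 0.1*-2.9377 = -1.1751
  y_4 = 0.0135 - 0.1*0.1079 = 0.0027
Step 5: grad_x = 2*1*-1.1751 = -2.3501, grad_y = 2*4*0.0027 = 0.0216
  x_5 = -1.1751 - 0.1*-2.3501 = -0.94
  y_5 = 0.0027 - 0.1*0.0216 = 0.0005
f(-0.94, 0.0005) = 1*(-0.94)^2 + 4*0.0005^2 = 0.8837


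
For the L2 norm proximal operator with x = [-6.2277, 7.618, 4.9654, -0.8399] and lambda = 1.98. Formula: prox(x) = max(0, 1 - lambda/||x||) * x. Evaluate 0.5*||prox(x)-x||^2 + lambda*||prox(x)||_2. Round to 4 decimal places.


Step 1: Compute ||x||.
||x|| = 11.0535
Step 2: Compute scaling factor.
scale = max(0, 1 - 1.98/11.0535) = 0.8209
Step 3: prox(x) = [-5.1121, 6.2534, 4.076, -0.6894]
||prox(x)|| = 9.0735
Step 4: Proximal objective.
0.5*||prox-x||^2 = 1.9602
lambda*||prox|| = 17.9655
Total = 19.9256


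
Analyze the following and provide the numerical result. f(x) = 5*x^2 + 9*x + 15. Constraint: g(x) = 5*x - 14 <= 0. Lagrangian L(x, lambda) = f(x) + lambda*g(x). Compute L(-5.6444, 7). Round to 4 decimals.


Step 1: Evaluate f(x).
f(-5.6444) = 5*(-5.6444)^2 + 9*(-5.6444) + 15 = 123.4967
Step 2: Evaluate g(x).
g(-5.6444) = 5*-5.6444 - 14 = -42.222
Step 3: Compute Lagrangian.
L = 123.4967 + 7*-42.222 = -172.0573


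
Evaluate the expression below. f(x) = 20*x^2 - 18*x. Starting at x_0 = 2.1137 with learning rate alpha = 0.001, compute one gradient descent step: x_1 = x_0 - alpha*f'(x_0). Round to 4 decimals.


We compute the gradient at x_0 and apply the update.
f'(x) = 40*x - 18
f'(2.1137) = 40*2.1137 - 18 = 66.548
x_1 = 2.1137 - 0.001*66.548 = 2.0472


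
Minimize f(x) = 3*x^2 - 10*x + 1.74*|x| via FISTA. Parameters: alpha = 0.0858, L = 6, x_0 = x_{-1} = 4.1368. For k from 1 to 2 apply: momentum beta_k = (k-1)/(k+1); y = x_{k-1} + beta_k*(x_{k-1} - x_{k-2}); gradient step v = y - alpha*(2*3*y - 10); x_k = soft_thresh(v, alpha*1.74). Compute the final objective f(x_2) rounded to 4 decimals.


FISTA on f(x) = 3*x^2 - 10*x + 1.74*|x|
L = 6, alpha = 0.0858
Iteration 1: beta = 0.0, y = 4.1368 + 0.0*(4.1368 - 4.1368) = 4.1368
  grad(y) = 14.8208, v = y - alpha*grad = 2.8652
  prox(v) = soft_thresh(2.8652, 0.1493) = 2.7159
Iteration 2: beta = 0.3333, y = 2.7159 + 0.3333*(2.7159 - 4.1368) = 2.2422
  grad(y) = 3.4535, v = y - alpha*grad = 1.9459
  prox(v) = soft_thresh(1.9459, 0.1493) = 1.7966
f(x_2) = 3*1.7966^2 - 10*1.7966 + 1.74*|1.7966| = -5.1565


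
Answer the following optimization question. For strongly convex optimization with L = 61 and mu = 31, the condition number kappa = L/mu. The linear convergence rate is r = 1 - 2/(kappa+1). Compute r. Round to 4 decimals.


Step 1: Compute the condition number.
kappa = L/mu = 61/31 = 1.9677
Step 2: Compute the convergence rate.
r = 1 - 2/(kappa + 1) = 1 - 2*mu/(L + mu) = (L - mu)/(L + mu) = 30/92 = 0.3261


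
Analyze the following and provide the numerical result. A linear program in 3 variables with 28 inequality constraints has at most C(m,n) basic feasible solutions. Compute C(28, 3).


Each vertex corresponds to some choice of n active constraints out of m, so the number of vertices is at most C(m, n) = m! / (n!(m-n)!).
m = 28, n = 3
Numerator: 28 * 27 * 26
Denominator: 3! = 6
C(28, 3) = 3276


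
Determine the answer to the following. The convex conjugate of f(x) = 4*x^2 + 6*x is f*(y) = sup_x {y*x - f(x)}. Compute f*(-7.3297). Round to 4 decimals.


f*(y) = sup_x {y*x - a*x^2 - b*x} = sup_x {(y-b)*x - a*x^2}
FOC: (y - b) - 2a*x = 0 => x* = (y - b)/(2a)
x* = (-7.3297 - 6)/(2*4) = -1.6662
f*(-7.3297) = (y-b)^2/(4a) = (-7.3297 - 6)^2/(4*4)
= 177.6809/16 = 11.1051


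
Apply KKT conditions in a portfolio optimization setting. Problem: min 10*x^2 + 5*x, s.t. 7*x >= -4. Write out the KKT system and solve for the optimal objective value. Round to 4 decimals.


Step 1: Try lambda = 0 (constraint inactive).
Stationarity: 2*10*x + 5 = 0
x* = -5/(2*10) = -0.25
Check constraint: 7*-0.25 = -1.75 >= -4 -- satisfied.
Step 2: Compute optimal value.
f(x*) = 10*(-0.25)^2 + 5*(-0.25) = -0.625


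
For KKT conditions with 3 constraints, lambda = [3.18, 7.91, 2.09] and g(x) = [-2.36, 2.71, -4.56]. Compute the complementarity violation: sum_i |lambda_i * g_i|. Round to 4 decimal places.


KKT complementary slackness check:
lambda_1 * g_1 = 3.18 * -2.36 = -7.5048
lambda_2 * g_2 = 7.91 * 2.71 = 21.4361
lambda_3 * g_3 = 2.09 * -4.56 = -9.5304
Total violation = 7.5048 + 21.4361 + 9.5304 = 38.4713


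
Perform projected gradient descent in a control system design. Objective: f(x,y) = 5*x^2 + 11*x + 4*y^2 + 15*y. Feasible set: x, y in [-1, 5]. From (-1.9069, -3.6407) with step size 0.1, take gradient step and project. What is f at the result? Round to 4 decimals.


Step 1: Compute gradient at (-1.9069, -3.6407).
grad_x = 2*5*-1.9069 + 11 = -8.069
grad_y = 2*4*-3.6407 + 15 = -14.1256
Step 2: Gradient step.
x_raw = -1.9069 - 0.1*-8.069 = -1.1
y_raw = -3.6407 - 0.1*-14.1256 = -2.2281
Step 3: Project onto [-1, 5].
x_proj = clip(-1.1) = -1.0
y_proj = clip(-2.2281) = -1.0
Step 4: Evaluate f.
f(-1.0, -1.0) = -17.0


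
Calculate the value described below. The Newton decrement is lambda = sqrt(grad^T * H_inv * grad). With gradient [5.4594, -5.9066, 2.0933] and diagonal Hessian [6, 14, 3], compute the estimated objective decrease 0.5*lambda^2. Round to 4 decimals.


Step 1: H is diagonal, so H^(-1) * g = [0.9099, -0.4219, 0.6978].
Step 2: g^T H^(-1) g = sum_i g_i^2 / H_ii
  = (5.4594)^2/6 + (-5.9066)^2/14 + (2.0933)^2/3
  = 4.9675 + 2.492 + 1.4606 = 8.9201
Step 3: Objective decrease = 0.5 * g^T H^(-1) g = 4.4601


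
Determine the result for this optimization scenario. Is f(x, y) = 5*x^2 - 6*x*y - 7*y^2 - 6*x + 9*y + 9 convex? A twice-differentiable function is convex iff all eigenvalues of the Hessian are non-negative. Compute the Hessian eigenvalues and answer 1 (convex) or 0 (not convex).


The Hessian of f(x,y) = 5*x^2 - 6*x*y - 7*y^2 - 6*x + 9*y + 9 is:
H = [[10, -6], [-6, -14]]
Trace = 10 - 14 = -4
Determinant = 10*-14 - (-6)^2 = -176
Discriminant = (-4)^2 - 4*-176 = 720.0
Eigenvalues: lambda_1 = -15.4164, lambda_2 = 11.4164
The function is not convex.

0


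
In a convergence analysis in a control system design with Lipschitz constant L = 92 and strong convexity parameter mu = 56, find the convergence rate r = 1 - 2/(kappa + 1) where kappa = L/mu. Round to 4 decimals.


Step 1: Compute the condition number.
kappa = L/mu = 92/56 = 1.6429
Step 2: Compute the convergence rate.
r = 1 - 2/(kappa + 1) = 1 - 2*mu/(L + mu) = (L - mu)/(L + mu) = 36/148 = 0.2432


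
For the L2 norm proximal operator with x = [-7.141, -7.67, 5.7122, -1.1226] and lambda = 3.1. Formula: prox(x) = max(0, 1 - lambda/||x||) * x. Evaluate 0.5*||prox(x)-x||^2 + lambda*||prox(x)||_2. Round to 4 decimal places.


Step 1: Compute ||x||.
||x|| = 11.988
Step 2: Compute scaling factor.
scale = max(0, 1 - 3.1/11.988) = 0.7414
Step 3: prox(x) = [-5.2944, -5.6866, 4.2351, -0.8323]
||prox(x)|| = 8.888
Step 4: Proximal objective.
0.5*||prox-x||^2 = 4.805
lambda*||prox|| = 27.5528
Total = 32.3578


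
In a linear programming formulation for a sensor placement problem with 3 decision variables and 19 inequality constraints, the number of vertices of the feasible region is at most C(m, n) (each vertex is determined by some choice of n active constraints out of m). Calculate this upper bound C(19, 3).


Each vertex corresponds to some choice of n active constraints out of m, so the number of vertices is at most C(m, n) = m! / (n!(m-n)!).
m = 19, n = 3
Numerator: 19 * 18 * 17
Denominator: 3! = 6
C(19, 3) = 969


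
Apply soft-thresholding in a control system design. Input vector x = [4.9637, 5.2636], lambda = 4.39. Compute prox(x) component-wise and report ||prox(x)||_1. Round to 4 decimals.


Soft-thresholding with lambda = 4.39:
prox(4.9637) = sign(4.9637)*max(|4.9637| - 4.39, 0) = 0.5737
prox(5.2636) = sign(5.2636)*max(|5.2636| - 4.39, 0) = 0.8736
prox(x) = [0.5737, 0.8736]
||prox(x)||_1 = 0.5737 + 0.8736 = 1.4473


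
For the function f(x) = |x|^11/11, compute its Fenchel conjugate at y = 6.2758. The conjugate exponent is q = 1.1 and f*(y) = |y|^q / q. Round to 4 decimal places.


The conjugate exponent q satisfies 1/p + 1/q = 1.
p = 11, so q = 11/(11 - 1) = 1.1
|y|^q = 6.2758^1.1 = 7.5411
f*(6.2758) = 7.5411 / 1.1 = 6.8556


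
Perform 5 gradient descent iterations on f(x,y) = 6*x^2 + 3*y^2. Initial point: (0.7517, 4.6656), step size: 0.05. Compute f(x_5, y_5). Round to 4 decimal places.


Gradient descent on f(x,y) = 6*x^2 + 3*y^2.
Starting point: (0.7517, 4.6656), alpha = 0.05
Step 1: grad_x = 2*6*0.7517 = 9.0204, grad_y = 2*3*4.6656 = 27.9936
  x_1 = 0.7517 - 0.05*9.0204 = 0.3007
  y_1 = 4.6656 - 0.05*27.9936 = 3.2659
Step 2: grad_x = 2*6*0.3007 = 3.6082, grad_y = 2*3*3.2659 = 19.5955
  x_2 = 0.3007 - 0.05*3.6082 = 0.1203
  y_2 = 3.2659 - 0.05*19.5955 = 2.2861
Step 3: grad_x = 2*6*0.1203 = 1.4433, grad_y = 2*3*2.2861 = 13.7169
  x_3 = 0.1203 - 0.05*1.4433 = 0.0481
  y_3 = 2.2861 - 0.05*13.7169 = 1.6003
Step 4: grad_x = 2*6*0.0481 = 0.5773, grad_y = 2*3*1.6003 = 9.6018
  x_4 = 0.0481 - 0.05*0.5773 = 0.0192
  y_4 = 1.6003 - 0.05*9.6018 = 1.1202
Step 5: grad_x = 2*6*0.0192 = 0.2309, grad_y = 2*3*1.1202 = 6.7213
  x_5 = 0.0192 - 0.05*0.2309 = 0.0077
  y_5 = 1.1202 - 0.05*6.7213 = 0.7841
f(0.0077, 0.7841) = 6*0.0077^2 + 3*0.7841^2 = 1.845


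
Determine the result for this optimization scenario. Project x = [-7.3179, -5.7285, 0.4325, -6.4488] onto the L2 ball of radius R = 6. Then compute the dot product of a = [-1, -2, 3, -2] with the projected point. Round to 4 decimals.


Step 1: Compute ||x|| (intermediates to 6 decimals).
||x|| = sqrt((-7.3179)^2 + (-5.7285)^2 + 0.4325^2 + (-6.4488)^2) = 11.319958
Step 2: Project.
Since ||x|| > R, scale = R/||x|| = 6/11.319958 = 0.530037, proj(x) = scale * x
proj(x) = [-3.878758, -3.036317, 0.229241, -3.418103]
Step 3: Dot product.
a^T * proj(x) = -1*(-3.878758) - 2*(-3.036317) + 3*0.229241 - 2*(-3.418103) = 17.4753


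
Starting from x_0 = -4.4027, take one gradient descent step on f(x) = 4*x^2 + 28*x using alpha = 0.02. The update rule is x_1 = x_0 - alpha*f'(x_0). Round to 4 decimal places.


We compute the gradient at x_0 and apply the update.
f'(x) = 8*x + 28
f'(-4.4027) = 8*-4.4027 + 28 = -7.2216
x_1 = -4.4027 - 0.02*-7.2216 = -4.2583


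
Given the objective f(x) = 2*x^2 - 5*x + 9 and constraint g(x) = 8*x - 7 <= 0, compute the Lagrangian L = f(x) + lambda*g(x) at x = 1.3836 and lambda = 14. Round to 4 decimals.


Step 1: Evaluate f(x).
f(1.3836) = 2*1.3836^2 - 5*1.3836 + 9 = 5.9107
Step 2: Evaluate g(x).
g(1.3836) = 8*1.3836 - 7 = 4.0688
Step 3: Compute Lagrangian.
L = 5.9107 + 14*4.0688 = 62.8739


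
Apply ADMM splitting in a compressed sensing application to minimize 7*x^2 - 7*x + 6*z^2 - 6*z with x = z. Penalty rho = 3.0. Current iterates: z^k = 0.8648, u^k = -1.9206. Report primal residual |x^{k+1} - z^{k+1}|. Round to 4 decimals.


ADMM iteration with rho = 3.0, z^k = 0.8648, u^k = -1.9206
Step 1: x-update.
Minimize 7*x^2 - 7*x + (3.0/2)*(x - 0.8648 - 1.9206)^2
FOC: (2*7 + 3.0)*x = 7 + 3.0*(0.8648 + 1.9206)
x^{k+1} = 0.9033
Step 2: z-update.
Minimize 6*z^2 - 6*z + (3.0/2)*(0.9033 - z - 1.9206)^2
FOC: (2*6 + 3.0)*z = 6 + 3.0*(0.9033 - 1.9206)
z^{k+1} = 0.1965
Step 3: u-update.
u^{k+1} = -1.9206 + 0.9033 - 0.1965 = -1.2138
Step 4: Primal residual = |0.9033 - 0.1965| = 0.7068


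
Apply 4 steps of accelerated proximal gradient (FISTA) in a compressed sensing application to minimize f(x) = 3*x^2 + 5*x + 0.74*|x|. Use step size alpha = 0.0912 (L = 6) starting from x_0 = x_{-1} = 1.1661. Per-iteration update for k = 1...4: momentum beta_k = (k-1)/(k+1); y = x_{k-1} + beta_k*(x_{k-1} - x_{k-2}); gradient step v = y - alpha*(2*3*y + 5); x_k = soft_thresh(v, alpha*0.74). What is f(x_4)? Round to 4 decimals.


FISTA on f(x) = 3*x^2 + 5*x + 0.74*|x|
L = 6, alpha = 0.0912
Iteration 1: beta = 0.0, y = 1.1661 + 0.0*(1.1661 - 1.1661) = 1.1661
  grad(y) = 11.9966, v = y - alpha*grad = 0.072
  prox(v) = soft_thresh(0.072, 0.0675) = 0.0045
Iteration 2: beta = 0.3333, y = 0.0045 + 0.3333*(0.0045 - 1.1661) = -0.3827
  grad(y) = 2.704, v = y - alpha*grad = -0.6293
  prox(v) = soft_thresh(-0.6293, 0.0675) = -0.5618
Iteration 3: beta = 0.5, y = -0.5618 + 0.5*(-0.5618 - 0.0045) = -0.8449
  grad(y) = -0.0696, v = y - alpha*grad = -0.8386
  prox(v) = soft_thresh(-0.8386, 0.0675) = -0.7711
Iteration 4: beta = 0.6, y = -0.7711 + 0.6*(-0.7711 + 0.5618) = -0.8967
  grad(y) = -0.3801, v = y - alpha*grad = -0.862
  prox(v) = soft_thresh(-0.862, 0.0675) = -0.7945
f(x_4) = 3*(-0.7945)^2 + 5*(-0.7945) + 0.74*|-0.7945| = -1.4909


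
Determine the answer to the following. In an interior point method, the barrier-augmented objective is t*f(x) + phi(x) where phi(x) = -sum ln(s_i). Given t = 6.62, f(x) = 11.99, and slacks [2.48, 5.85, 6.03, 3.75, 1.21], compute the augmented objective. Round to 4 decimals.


Step 1: Compute log-barrier.
ln values: [0.9083, 1.7664, 1.7967, 1.3218, 0.1906]
phi = -(0.9083 + 1.7664 + 1.7967 + 1.3218 + 0.1906) = -5.9838
Step 2: Compute augmented objective.
t*f(x) = 6.62*11.99 = 79.3738
Total = 79.3738 - 5.9838 = 73.39


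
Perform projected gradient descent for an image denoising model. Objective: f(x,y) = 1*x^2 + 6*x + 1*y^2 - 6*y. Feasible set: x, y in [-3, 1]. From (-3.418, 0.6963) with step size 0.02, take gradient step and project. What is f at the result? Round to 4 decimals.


Step 1: Compute gradient at (-3.418, 0.6963).
grad_x = 2*1*-3.418 + 6 = -0.836
grad_y = 2*1*0.6963 - 6 = -4.6074
Step 2: Gradient step.
x_raw = -3.418 - 0.02*-0.836 = -3.4013
y_raw = 0.6963 - 0.02*-4.6074 = 0.7884
Step 3: Project onto [-3, 1].
x_proj = clip(-3.4013) = -3.0
y_proj = clip(0.7884) = 0.7884
Step 4: Evaluate f.
f(-3.0, 0.7884) = -13.109
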